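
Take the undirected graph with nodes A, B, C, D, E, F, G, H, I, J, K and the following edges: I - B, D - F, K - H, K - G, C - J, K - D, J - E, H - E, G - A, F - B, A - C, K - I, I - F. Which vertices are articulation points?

K

Removing K increases the component count from 1 to 2, so K is a cut vertex.
By contrast removing G leaves 1 component; it is not a cut vertex. No other vertex is a cut vertex either.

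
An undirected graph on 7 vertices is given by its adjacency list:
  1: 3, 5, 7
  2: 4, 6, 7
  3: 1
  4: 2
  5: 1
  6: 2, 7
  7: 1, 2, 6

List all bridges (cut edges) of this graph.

1-3, 1-5, 1-7, 2-4

The edges on the cycle 7-6-2-7 are not bridges since each lies on that cycle.
But removing 7-1 disconnects 7 from 1; removing 1-5 disconnects 1 from 5; removing 3-1 disconnects 3 from 1; removing 4-2 disconnects 4 from 2 — these are bridges.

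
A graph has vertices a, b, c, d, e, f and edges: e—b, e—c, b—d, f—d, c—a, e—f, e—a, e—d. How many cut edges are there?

The edges on the cycle e-c-a-e are not bridges since each lies on that cycle.
Every edge lies on some cycle, so there are no bridges.

0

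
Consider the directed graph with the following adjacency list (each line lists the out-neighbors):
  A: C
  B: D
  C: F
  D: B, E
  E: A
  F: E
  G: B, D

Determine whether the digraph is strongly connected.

No

There is no directed path from C to G, so the graph is not strongly connected.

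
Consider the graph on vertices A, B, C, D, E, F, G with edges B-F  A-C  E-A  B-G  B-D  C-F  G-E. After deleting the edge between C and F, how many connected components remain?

C and F are still connected via C-A-E-G-B-F, so the component count stays at 1.

1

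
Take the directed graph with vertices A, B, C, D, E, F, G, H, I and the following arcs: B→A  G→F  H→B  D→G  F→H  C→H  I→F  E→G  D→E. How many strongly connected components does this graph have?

{G} is an SCC by itself.
{C} is an SCC by itself.
{H} is an SCC by itself.
{E} is an SCC by itself.
{D} is an SCC by itself.
(and 4 more singleton SCCs)
That gives 9 strongly connected components.

9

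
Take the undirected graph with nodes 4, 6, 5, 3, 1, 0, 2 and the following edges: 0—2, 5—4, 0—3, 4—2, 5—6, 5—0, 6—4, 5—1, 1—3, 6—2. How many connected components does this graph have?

Starting from 0 we can reach 0, 1, 2, 3, 4, 5, 6. That is one component of size 7.
Total: 1 component.

1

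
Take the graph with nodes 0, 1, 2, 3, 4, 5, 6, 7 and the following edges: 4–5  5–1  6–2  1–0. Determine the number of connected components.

3 is isolated — a component by itself.
7 is isolated — a component by itself.
Starting from 2 we can reach 2, 6. That is one component of size 2.
Starting from 0 we can reach 0, 1, 4, 5. That is one component of size 4.
Total: 4 components.

4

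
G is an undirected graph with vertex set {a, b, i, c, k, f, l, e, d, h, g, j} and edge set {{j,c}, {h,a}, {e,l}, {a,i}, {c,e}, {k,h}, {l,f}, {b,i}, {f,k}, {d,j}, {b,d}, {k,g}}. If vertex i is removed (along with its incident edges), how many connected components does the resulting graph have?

With i gone, the remaining components are: {a, b, c, d, e, f, g, h, j, k, l}.
That is 1 component.

1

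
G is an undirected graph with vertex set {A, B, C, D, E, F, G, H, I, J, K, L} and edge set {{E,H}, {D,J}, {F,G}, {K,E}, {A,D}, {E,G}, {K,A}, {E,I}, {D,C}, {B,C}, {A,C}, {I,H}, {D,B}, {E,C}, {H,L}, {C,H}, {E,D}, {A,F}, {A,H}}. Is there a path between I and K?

Yes

From I we can reach A, B, C, D, E, F, G, H, I, J, K, L, which includes K.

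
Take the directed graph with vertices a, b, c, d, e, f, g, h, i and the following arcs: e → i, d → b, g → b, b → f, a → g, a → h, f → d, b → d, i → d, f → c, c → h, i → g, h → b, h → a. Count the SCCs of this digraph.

{a, b, c, d, f, g, h} are all mutually reachable — one SCC of size 7.
{e} is an SCC by itself.
{i} is an SCC by itself.
That gives 3 strongly connected components.

3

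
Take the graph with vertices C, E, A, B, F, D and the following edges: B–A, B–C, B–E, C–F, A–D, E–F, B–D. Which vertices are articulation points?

Removing B increases the component count from 1 to 2, so B is a cut vertex.
By contrast removing E leaves 1 component; it is not a cut vertex. No other vertex is a cut vertex either.

B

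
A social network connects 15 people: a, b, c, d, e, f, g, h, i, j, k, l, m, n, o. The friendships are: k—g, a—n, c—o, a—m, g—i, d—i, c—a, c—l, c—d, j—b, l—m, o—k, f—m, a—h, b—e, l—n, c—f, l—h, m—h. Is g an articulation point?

No

Deleting g leaves 2 components (was 2), so g is not a cut vertex.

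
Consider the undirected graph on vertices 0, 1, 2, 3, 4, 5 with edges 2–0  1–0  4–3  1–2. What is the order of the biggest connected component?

5 is isolated — a component by itself.
Starting from 3 we can reach 3, 4. That is one component of size 2.
Starting from 0 we can reach 0, 1, 2. That is one component of size 3.
The largest has 3 vertices.

3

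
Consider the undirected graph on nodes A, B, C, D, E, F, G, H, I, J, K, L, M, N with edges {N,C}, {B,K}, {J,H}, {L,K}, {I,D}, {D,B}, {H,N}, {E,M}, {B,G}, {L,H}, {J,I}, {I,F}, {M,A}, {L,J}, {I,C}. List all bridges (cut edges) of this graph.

A-M, B-G, E-M, F-I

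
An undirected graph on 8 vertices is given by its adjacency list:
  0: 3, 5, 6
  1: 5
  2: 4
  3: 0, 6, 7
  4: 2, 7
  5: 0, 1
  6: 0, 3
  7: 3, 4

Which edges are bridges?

0-5, 1-5, 2-4, 3-7, 4-7

The edges on the cycle 0-3-6-0 are not bridges since each lies on that cycle.
But removing 7-3 disconnects 7 from 3; removing 2-4 disconnects 2 from 4; removing 5-0 disconnects 5 from 0; removing 5-1 disconnects 5 from 1 — these are bridges.
In total 5 edges are bridges.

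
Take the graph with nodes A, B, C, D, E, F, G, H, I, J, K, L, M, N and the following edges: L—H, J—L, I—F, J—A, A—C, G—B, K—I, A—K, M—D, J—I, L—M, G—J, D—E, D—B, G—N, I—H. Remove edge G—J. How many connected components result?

1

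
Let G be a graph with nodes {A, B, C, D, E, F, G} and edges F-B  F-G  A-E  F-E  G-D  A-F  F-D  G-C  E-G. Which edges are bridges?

The edges on the cycle A-F-G-E-A are not bridges since each lies on that cycle.
But removing F-B disconnects F from B; removing G-C disconnects G from C — these are bridges.

B-F, C-G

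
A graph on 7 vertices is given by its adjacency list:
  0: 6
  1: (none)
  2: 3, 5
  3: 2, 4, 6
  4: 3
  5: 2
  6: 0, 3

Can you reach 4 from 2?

Yes

From 2 we can reach 0, 2, 3, 4, 5, 6, which includes 4.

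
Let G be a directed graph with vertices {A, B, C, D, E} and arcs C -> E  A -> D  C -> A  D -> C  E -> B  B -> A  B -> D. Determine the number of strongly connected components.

1

{A, B, C, D, E} are all mutually reachable — one SCC of size 5.
That gives 1 strongly connected component.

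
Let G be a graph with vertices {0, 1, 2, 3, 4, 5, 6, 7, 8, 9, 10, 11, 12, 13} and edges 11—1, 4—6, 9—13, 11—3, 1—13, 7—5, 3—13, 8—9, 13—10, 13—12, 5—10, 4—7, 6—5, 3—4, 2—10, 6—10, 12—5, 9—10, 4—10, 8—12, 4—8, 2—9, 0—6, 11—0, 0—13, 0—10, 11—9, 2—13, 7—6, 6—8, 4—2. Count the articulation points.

Removing 2, for instance, still leaves 1 component. No single vertex removal increases the component count — the graph has no articulation points.

0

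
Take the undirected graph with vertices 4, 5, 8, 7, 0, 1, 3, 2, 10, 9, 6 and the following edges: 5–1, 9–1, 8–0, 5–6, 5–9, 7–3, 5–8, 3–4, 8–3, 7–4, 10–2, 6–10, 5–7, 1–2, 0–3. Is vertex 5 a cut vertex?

Yes

Deleting 5 raises the number of components from 1 to 2, so 5 is a cut vertex.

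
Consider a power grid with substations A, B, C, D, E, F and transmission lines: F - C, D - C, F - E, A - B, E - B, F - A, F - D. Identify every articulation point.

Removing F increases the component count from 1 to 2, so F is a cut vertex.
By contrast removing C leaves 1 component; it is not a cut vertex. No other vertex is a cut vertex either.

F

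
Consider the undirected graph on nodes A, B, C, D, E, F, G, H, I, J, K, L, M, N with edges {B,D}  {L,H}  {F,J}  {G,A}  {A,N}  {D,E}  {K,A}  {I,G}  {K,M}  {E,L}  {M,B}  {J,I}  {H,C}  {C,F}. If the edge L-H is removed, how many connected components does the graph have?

L and H are still connected via L-E-D-B-M-K-A-G-I-J-F-C-H, so the component count stays at 1.

1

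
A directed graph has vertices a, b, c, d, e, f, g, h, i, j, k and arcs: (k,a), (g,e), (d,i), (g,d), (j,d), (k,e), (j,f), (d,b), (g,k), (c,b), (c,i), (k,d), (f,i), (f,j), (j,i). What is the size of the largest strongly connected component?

{f, j} are all mutually reachable — one SCC of size 2.
{c} is an SCC by itself.
{g} is an SCC by itself.
{d} is an SCC by itself.
{b} is an SCC by itself.
(and 5 more singleton SCCs)
The largest has 2 vertices.

2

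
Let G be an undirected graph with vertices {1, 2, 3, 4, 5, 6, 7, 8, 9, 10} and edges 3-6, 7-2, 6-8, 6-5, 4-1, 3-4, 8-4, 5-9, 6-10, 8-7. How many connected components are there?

1

Starting from 1 we can reach 1, 2, 3, 4, 5, 6, 7, 8, 9, 10. That is one component of size 10.
Total: 1 component.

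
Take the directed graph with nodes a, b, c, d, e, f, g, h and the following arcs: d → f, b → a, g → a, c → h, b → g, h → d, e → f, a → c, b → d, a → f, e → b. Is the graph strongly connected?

No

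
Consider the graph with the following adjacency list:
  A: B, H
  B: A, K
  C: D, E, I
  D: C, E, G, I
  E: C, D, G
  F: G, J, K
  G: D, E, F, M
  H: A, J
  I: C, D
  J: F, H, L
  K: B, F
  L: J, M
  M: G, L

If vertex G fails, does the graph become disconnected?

Yes

Deleting G raises the number of components from 1 to 2, so G is a cut vertex.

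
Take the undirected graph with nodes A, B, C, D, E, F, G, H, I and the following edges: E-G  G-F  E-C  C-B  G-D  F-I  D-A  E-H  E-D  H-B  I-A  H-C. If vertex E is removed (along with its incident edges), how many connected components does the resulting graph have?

2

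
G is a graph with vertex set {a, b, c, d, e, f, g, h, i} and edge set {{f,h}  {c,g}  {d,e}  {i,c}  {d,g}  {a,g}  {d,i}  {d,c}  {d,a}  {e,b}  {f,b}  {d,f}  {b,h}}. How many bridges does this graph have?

The edges on the cycle d-e-b-h-f-d are not bridges since each lies on that cycle.
Every edge lies on some cycle, so there are no bridges.

0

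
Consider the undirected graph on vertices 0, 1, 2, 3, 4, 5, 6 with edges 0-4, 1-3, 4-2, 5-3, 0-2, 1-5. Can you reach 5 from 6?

The component containing 6 is {6}, and 5 is not in it.

No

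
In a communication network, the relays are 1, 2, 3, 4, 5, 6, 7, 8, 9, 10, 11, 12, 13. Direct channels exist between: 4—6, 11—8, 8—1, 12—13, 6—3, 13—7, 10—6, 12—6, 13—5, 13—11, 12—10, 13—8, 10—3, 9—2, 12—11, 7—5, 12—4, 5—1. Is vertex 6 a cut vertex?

No

Deleting 6 leaves 2 components (was 2), so 6 is not a cut vertex.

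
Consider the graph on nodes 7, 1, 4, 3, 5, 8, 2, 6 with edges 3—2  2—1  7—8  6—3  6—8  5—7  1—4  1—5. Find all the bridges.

The edges on the cycle 6-3-2-1-5-7-8-6 are not bridges since each lies on that cycle.
But removing 1—4 disconnects 1 from 4 — this is a bridge.

1-4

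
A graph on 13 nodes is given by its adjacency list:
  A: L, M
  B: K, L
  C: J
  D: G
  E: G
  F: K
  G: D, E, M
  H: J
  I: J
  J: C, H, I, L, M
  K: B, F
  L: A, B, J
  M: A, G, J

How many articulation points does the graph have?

Removing B increases the component count from 1 to 2, so B is a cut vertex.
Removing G increases the component count from 1 to 3, so G is a cut vertex.
Removing J increases the component count from 1 to 4, so J is a cut vertex.
Likewise K, L, M are cut vertices.
By contrast removing I leaves 1 component; it is not a cut vertex. No other vertex is a cut vertex either.

6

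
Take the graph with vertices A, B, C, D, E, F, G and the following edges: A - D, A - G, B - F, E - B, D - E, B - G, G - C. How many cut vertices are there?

Removing B increases the component count from 1 to 2, so B is a cut vertex.
Removing G increases the component count from 1 to 2, so G is a cut vertex.
By contrast removing C leaves 1 component; it is not a cut vertex. No other vertex is a cut vertex either.

2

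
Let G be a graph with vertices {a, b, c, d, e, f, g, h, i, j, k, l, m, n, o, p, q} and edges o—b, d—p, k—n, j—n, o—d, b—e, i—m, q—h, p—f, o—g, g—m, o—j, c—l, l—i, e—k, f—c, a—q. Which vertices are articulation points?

o, q

Removing o increases the component count from 2 to 3, so o is a cut vertex.
Removing q increases the component count from 2 to 3, so q is a cut vertex.
By contrast removing m leaves 2 components; it is not a cut vertex. No other vertex is a cut vertex either.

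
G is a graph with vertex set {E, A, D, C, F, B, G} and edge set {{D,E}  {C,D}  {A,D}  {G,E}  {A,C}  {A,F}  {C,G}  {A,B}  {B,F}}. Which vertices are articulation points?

Removing A increases the component count from 1 to 2, so A is a cut vertex.
By contrast removing B leaves 1 component; it is not a cut vertex. No other vertex is a cut vertex either.

A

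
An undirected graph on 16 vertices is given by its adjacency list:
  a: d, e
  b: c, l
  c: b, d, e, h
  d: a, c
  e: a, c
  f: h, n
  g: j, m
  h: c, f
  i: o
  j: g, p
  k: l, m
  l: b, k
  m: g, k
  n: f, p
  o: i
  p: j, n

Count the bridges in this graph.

1

The edges on the cycle c-d-a-e-c are not bridges since each lies on that cycle.
But removing o-i disconnects o from i — this is a bridge.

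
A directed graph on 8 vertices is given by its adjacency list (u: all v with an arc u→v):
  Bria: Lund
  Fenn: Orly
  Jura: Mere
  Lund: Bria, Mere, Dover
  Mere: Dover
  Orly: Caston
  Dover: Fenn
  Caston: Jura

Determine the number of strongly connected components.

{Fenn, Jura, Mere, Orly, Dover, Caston} are all mutually reachable — one SCC of size 6.
{Bria, Lund} are all mutually reachable — one SCC of size 2.
That gives 2 strongly connected components.

2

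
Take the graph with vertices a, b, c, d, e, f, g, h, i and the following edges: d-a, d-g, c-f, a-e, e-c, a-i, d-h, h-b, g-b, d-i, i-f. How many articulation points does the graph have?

1

Removing d increases the component count from 1 to 2, so d is a cut vertex.
By contrast removing h leaves 1 component; it is not a cut vertex. No other vertex is a cut vertex either.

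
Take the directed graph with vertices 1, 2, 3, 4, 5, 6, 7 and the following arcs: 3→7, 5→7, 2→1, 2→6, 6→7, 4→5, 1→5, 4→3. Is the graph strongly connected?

No

There is no directed path from 3 to 6, so the graph is not strongly connected.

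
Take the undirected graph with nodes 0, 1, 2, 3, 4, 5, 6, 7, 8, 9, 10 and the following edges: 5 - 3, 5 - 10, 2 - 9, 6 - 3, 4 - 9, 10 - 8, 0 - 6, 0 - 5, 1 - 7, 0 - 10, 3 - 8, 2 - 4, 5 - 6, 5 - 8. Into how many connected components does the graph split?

Starting from 1 we can reach 1, 7. That is one component of size 2.
Starting from 2 we can reach 2, 4, 9. That is one component of size 3.
Starting from 0 we can reach 0, 3, 5, 6, 8, 10. That is one component of size 6.
Total: 3 components.

3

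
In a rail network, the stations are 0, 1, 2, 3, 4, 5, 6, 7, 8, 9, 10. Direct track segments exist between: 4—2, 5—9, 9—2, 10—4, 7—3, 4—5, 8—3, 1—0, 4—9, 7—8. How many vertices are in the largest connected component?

5

6 is isolated — a component by itself.
Starting from 0 we can reach 0, 1. That is one component of size 2.
Starting from 3 we can reach 3, 7, 8. That is one component of size 3.
Starting from 2 we can reach 2, 4, 5, 9, 10. That is one component of size 5.
The largest has 5 vertices.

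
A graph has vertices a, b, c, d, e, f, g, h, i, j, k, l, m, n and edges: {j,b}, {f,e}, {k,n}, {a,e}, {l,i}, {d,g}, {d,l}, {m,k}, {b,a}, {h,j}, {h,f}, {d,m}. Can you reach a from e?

From e we can reach a, b, e, f, h, j, which includes a.

Yes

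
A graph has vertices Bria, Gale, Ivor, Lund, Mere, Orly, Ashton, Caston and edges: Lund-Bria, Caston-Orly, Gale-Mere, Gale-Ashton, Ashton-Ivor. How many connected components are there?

3

Starting from Bria we can reach Bria, Lund. That is one component of size 2.
Starting from Orly we can reach Orly, Caston. That is one component of size 2.
Starting from Gale we can reach Gale, Ivor, Mere, Ashton. That is one component of size 4.
Total: 3 components.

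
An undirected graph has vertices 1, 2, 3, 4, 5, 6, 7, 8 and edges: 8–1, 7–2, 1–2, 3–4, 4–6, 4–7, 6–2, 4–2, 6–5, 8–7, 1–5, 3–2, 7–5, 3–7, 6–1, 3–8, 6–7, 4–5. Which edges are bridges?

none

The edges on the cycle 3-4-6-1-8-3 are not bridges since each lies on that cycle.
Every edge lies on some cycle, so there are no bridges.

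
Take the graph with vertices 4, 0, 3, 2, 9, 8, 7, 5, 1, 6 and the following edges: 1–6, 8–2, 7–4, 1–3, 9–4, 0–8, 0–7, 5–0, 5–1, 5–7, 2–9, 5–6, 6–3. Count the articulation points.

1

Removing 5 increases the component count from 1 to 2, so 5 is a cut vertex.
By contrast removing 6 leaves 1 component; it is not a cut vertex. No other vertex is a cut vertex either.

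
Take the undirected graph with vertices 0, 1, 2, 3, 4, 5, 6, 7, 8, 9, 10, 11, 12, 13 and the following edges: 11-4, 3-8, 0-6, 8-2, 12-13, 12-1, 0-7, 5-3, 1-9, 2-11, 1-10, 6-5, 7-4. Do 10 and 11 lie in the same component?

The component containing 10 is {1, 9, 10, 12, 13}, and 11 is not in it.

No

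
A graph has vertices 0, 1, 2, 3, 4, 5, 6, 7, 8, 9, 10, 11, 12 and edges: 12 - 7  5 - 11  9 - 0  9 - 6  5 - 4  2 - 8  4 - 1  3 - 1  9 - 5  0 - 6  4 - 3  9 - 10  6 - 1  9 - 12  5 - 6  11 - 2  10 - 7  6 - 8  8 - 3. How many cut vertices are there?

1

Removing 9 increases the component count from 1 to 2, so 9 is a cut vertex.
By contrast removing 1 leaves 1 component; it is not a cut vertex. No other vertex is a cut vertex either.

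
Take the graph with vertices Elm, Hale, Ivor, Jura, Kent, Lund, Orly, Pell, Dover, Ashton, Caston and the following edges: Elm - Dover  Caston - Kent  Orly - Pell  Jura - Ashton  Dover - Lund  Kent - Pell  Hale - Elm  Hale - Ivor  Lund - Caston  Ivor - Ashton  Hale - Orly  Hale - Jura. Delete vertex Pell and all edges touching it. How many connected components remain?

With Pell gone, the remaining components are: {Elm, Hale, Ivor, Jura, Kent, Lund, Orly, Dover, Ashton, Caston}.
That is 1 component.

1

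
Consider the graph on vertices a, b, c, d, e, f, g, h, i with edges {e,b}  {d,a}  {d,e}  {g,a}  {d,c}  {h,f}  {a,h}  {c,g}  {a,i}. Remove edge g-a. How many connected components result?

1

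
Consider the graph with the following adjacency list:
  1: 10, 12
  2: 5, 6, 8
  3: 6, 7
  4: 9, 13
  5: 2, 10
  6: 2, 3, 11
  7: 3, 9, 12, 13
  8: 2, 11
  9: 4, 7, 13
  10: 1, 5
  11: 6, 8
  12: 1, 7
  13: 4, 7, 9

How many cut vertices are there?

1

Removing 7 increases the component count from 1 to 2, so 7 is a cut vertex.
By contrast removing 3 leaves 1 component; it is not a cut vertex. No other vertex is a cut vertex either.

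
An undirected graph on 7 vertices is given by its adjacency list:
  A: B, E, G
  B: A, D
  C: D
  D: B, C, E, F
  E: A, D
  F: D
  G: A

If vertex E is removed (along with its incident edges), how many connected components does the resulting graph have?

1

With E gone, the remaining components are: {A, B, C, D, F, G}.
That is 1 component.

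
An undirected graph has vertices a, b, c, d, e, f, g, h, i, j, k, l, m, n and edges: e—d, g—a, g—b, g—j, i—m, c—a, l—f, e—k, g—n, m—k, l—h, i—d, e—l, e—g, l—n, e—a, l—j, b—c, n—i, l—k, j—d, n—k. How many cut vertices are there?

1

Removing l increases the component count from 1 to 3, so l is a cut vertex.
By contrast removing n leaves 1 component; it is not a cut vertex. No other vertex is a cut vertex either.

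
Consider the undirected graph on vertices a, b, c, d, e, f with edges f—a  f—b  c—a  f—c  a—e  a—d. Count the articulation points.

Removing a increases the component count from 1 to 3, so a is a cut vertex.
Removing f increases the component count from 1 to 2, so f is a cut vertex.
By contrast removing b leaves 1 component; it is not a cut vertex. No other vertex is a cut vertex either.

2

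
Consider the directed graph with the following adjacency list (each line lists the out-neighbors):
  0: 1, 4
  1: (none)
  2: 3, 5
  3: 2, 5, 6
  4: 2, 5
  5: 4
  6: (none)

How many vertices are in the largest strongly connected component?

4

{2, 3, 4, 5} are all mutually reachable — one SCC of size 4.
{1} is an SCC by itself.
{6} is an SCC by itself.
{0} is an SCC by itself.
The largest has 4 vertices.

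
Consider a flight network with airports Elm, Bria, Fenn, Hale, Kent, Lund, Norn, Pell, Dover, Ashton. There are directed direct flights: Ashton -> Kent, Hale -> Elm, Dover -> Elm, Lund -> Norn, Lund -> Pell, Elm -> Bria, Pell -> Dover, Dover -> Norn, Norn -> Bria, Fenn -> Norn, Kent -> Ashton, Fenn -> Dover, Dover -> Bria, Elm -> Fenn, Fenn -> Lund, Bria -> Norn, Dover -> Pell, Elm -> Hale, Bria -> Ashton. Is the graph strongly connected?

No

There is no directed path from Bria to Lund, so the graph is not strongly connected.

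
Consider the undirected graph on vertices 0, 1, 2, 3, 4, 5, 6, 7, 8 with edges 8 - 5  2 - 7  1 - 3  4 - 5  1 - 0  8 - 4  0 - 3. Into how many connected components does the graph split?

4

6 is isolated — a component by itself.
Starting from 2 we can reach 2, 7. That is one component of size 2.
Starting from 4 we can reach 4, 5, 8. That is one component of size 3.
Starting from 0 we can reach 0, 1, 3. That is one component of size 3.
Total: 4 components.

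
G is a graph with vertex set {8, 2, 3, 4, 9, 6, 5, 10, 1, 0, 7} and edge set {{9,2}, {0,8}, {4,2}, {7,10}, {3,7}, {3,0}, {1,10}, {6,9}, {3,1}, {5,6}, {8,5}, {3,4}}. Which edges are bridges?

none

The edges on the cycle 3-0-8-5-6-9-2-4-3 are not bridges since each lies on that cycle.
Every edge lies on some cycle, so there are no bridges.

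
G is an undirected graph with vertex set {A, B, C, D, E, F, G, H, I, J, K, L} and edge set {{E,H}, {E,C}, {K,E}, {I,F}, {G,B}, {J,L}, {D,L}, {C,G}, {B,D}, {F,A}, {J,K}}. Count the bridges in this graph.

3

The edges on the cycle J-K-E-C-G-B-D-L-J are not bridges since each lies on that cycle.
But removing H-E disconnects H from E; removing F-A disconnects F from A; removing I-F disconnects I from F — these are bridges.
That makes 3 bridges.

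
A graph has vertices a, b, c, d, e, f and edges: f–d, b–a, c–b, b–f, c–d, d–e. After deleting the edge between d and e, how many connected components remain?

2

Before removal there is 1 component.
d–e is a bridge — removing it separates d's side from e's side.
After removal: 2 components.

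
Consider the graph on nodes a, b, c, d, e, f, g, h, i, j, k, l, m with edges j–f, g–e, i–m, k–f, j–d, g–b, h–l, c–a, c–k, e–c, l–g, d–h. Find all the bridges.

a-c, b-g, i-m

The edges on the cycle j-d-h-l-g-e-c-k-f-j are not bridges since each lies on that cycle.
But removing b–g disconnects b from g; removing a–c disconnects a from c; removing i–m disconnects i from m — these are bridges.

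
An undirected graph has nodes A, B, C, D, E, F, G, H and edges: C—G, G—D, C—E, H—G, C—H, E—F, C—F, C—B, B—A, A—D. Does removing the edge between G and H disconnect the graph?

After removing G—H, the path G-C-H still connects them, so the edge is not a bridge.

No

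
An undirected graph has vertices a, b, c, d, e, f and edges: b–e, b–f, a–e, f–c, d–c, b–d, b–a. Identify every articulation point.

b

Removing b increases the component count from 1 to 2, so b is a cut vertex.
By contrast removing d leaves 1 component; it is not a cut vertex. No other vertex is a cut vertex either.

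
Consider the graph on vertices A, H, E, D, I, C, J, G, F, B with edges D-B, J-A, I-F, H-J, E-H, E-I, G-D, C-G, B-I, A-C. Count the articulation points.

Removing I increases the component count from 1 to 2, so I is a cut vertex.
By contrast removing C leaves 1 component; it is not a cut vertex. No other vertex is a cut vertex either.

1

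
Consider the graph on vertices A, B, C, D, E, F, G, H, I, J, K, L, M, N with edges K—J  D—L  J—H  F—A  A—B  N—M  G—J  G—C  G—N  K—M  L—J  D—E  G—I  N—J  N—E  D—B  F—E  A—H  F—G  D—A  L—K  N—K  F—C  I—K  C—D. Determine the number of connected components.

Starting from A we can reach A, B, C, D, E, F, G, H, I, J, K, L, M, N. That is one component of size 14.
Total: 1 component.

1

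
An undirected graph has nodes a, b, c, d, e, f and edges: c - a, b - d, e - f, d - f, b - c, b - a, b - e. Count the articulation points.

Removing b increases the component count from 1 to 2, so b is a cut vertex.
By contrast removing c leaves 1 component; it is not a cut vertex. No other vertex is a cut vertex either.

1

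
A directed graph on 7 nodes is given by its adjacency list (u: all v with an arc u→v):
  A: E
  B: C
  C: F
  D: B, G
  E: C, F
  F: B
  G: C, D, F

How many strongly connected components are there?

4

{B, C, F} are all mutually reachable — one SCC of size 3.
{D, G} are all mutually reachable — one SCC of size 2.
{E} is an SCC by itself.
{A} is an SCC by itself.
That gives 4 strongly connected components.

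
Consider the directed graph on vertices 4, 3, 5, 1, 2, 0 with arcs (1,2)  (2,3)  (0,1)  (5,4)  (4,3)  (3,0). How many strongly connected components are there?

3

{0, 1, 2, 3} are all mutually reachable — one SCC of size 4.
{5} is an SCC by itself.
{4} is an SCC by itself.
That gives 3 strongly connected components.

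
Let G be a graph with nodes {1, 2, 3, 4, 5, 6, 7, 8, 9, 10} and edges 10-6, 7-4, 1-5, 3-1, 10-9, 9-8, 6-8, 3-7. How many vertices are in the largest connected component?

2 is isolated — a component by itself.
Starting from 6 we can reach 6, 8, 9, 10. That is one component of size 4.
Starting from 1 we can reach 1, 3, 4, 5, 7. That is one component of size 5.
The largest has 5 vertices.

5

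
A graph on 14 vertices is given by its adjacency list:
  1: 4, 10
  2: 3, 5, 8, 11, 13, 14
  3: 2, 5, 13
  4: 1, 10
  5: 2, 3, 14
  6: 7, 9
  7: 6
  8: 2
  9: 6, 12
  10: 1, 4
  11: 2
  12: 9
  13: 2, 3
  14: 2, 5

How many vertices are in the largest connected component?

7

Starting from 1 we can reach 1, 4, 10. That is one component of size 3.
Starting from 6 we can reach 6, 7, 9, 12. That is one component of size 4.
Starting from 2 we can reach 2, 3, 5, 8, 11, 13, 14. That is one component of size 7.
The largest has 7 vertices.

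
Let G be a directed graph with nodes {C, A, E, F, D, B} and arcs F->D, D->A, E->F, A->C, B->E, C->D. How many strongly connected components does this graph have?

{A, C, D} are all mutually reachable — one SCC of size 3.
{B} is an SCC by itself.
{E} is an SCC by itself.
{F} is an SCC by itself.
That gives 4 strongly connected components.

4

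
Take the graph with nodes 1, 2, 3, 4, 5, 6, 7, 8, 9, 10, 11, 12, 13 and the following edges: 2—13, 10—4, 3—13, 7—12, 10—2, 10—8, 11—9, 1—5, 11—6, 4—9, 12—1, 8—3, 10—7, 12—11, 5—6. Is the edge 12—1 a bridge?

After removing 12—1, the path 12-11-6-5-1 still connects them, so the edge is not a bridge.

No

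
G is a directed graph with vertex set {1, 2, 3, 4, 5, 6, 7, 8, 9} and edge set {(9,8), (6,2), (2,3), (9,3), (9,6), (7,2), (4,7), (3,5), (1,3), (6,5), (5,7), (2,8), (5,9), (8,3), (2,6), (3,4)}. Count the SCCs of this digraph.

{2, 3, 4, 5, 6, 7, 8, 9} are all mutually reachable — one SCC of size 8.
{1} is an SCC by itself.
That gives 2 strongly connected components.

2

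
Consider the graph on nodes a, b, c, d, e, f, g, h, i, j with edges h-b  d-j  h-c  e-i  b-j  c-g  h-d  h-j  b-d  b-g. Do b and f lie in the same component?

No

The component containing b is {b, c, d, g, h, j}, and f is not in it.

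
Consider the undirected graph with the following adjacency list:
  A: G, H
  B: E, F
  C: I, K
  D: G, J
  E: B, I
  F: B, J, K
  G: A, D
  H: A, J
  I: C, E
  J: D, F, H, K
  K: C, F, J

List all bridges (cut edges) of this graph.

none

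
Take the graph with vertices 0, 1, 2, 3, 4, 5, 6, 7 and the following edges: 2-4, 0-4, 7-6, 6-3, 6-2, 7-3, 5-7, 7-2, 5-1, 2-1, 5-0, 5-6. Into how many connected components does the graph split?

1

Starting from 0 we can reach 0, 1, 2, 3, 4, 5, 6, 7. That is one component of size 8.
Total: 1 component.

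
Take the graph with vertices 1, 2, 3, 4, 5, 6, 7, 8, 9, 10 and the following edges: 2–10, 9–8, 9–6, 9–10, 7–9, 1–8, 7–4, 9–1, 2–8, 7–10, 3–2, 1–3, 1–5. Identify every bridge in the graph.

1-5, 4-7, 6-9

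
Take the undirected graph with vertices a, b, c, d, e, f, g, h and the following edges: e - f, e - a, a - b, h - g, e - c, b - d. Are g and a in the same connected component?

No

The component containing g is {g, h}, and a is not in it.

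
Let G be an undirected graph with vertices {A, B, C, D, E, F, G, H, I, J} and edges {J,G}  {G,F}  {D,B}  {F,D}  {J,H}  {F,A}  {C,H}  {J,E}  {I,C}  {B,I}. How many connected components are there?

1

Starting from A we can reach A, B, C, D, E, F, G, H, I, J. That is one component of size 10.
Total: 1 component.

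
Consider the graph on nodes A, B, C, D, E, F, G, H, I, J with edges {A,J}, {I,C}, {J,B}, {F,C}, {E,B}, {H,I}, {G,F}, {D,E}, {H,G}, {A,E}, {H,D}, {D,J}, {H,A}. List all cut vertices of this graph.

Removing H increases the component count from 1 to 2, so H is a cut vertex.
By contrast removing F leaves 1 component; it is not a cut vertex. No other vertex is a cut vertex either.

H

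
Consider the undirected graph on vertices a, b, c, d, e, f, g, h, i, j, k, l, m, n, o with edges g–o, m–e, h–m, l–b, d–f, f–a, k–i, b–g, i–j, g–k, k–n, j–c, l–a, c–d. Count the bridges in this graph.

4

The edges on the cycle l-b-g-k-i-j-c-d-f-a-l are not bridges since each lies on that cycle.
But removing m–e disconnects m from e; removing h–m disconnects h from m; removing n–k disconnects n from k; removing g–o disconnects g from o — these are bridges.
That makes 4 bridges.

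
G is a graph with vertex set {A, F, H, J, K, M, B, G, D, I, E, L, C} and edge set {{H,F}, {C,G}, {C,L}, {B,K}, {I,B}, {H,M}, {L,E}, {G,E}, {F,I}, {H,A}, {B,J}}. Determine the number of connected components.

D is isolated — a component by itself.
Starting from C we can reach C, E, G, L. That is one component of size 4.
Starting from A we can reach A, B, F, H, I, J, K, M. That is one component of size 8.
Total: 3 components.

3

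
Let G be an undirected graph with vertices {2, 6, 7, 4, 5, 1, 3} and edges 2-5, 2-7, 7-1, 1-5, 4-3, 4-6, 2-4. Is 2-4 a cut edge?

Yes

Removing 2-4 leaves no path between 2 and 4: the component count goes from 1 to 2. So it is a bridge.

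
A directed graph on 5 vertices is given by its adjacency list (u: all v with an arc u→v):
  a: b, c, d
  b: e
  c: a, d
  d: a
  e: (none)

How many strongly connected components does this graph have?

3

{a, c, d} are all mutually reachable — one SCC of size 3.
{e} is an SCC by itself.
{b} is an SCC by itself.
That gives 3 strongly connected components.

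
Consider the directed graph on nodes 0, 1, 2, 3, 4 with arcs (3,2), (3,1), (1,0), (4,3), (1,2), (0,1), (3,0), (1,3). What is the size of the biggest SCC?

{0, 1, 3} are all mutually reachable — one SCC of size 3.
{2} is an SCC by itself.
{4} is an SCC by itself.
The largest has 3 vertices.

3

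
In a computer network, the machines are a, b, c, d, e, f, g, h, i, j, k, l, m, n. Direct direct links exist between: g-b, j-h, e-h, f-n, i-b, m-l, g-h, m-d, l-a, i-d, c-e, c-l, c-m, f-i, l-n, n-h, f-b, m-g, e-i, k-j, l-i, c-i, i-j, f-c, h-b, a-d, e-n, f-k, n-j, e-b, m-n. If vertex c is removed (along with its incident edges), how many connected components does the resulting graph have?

1

With c gone, the remaining components are: {a, b, d, e, f, g, h, i, j, k, l, m, n}.
That is 1 component.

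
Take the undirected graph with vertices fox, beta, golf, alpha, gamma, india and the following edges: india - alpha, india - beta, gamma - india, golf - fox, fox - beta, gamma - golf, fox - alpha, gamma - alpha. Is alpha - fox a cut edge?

No

After removing alpha - fox, the path alpha-gamma-golf-fox still connects them, so the edge is not a bridge.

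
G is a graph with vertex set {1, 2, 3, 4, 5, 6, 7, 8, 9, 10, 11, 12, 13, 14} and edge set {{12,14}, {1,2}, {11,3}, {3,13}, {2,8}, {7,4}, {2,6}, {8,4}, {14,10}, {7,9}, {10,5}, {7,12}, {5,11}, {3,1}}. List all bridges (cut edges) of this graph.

13-3, 2-6, 7-9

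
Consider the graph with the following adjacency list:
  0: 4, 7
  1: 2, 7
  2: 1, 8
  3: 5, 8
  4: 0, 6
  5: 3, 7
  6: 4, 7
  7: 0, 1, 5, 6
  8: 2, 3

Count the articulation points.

Removing 7 increases the component count from 1 to 2, so 7 is a cut vertex.
By contrast removing 0 leaves 1 component; it is not a cut vertex. No other vertex is a cut vertex either.

1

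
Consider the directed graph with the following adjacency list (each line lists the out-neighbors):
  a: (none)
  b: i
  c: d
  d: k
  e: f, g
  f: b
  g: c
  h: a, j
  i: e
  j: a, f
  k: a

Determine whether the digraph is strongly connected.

There is no directed path from b to j, so the graph is not strongly connected.

No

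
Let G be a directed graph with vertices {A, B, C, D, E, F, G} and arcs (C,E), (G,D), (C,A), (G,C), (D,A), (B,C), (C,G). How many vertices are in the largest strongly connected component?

{C, G} are all mutually reachable — one SCC of size 2.
{E} is an SCC by itself.
{A} is an SCC by itself.
{D} is an SCC by itself.
{F} is an SCC by itself.
(and 1 more singleton SCC)
The largest has 2 vertices.

2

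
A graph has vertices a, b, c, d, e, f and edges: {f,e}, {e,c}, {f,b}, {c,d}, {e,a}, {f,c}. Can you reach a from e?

From e we can reach a, b, c, d, e, f, which includes a.

Yes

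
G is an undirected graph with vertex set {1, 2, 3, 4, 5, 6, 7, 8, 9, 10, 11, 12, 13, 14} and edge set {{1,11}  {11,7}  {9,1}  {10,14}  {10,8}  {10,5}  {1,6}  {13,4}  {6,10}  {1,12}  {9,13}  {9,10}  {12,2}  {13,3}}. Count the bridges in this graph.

10

The edges on the cycle 9-1-6-10-9 are not bridges since each lies on that cycle.
But removing 1-12 disconnects 1 from 12; removing 13-3 disconnects 13 from 3; removing 10-14 disconnects 10 from 14; removing 13-4 disconnects 13 from 4 — these are bridges.
In total 10 edges are bridges.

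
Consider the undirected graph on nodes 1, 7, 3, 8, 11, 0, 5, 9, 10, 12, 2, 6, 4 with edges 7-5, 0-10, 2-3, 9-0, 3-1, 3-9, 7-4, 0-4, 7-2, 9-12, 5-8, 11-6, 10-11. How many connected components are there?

1

Starting from 0 we can reach 0, 1, 2, 3, 4, 5, 6, 7, 8, 9, 10, 11, 12. That is one component of size 13.
Total: 1 component.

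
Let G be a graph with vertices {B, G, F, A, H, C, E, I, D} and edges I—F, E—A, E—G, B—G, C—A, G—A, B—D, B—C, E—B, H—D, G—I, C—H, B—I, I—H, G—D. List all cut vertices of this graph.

I

Removing I increases the component count from 1 to 2, so I is a cut vertex.
By contrast removing H leaves 1 component; it is not a cut vertex. No other vertex is a cut vertex either.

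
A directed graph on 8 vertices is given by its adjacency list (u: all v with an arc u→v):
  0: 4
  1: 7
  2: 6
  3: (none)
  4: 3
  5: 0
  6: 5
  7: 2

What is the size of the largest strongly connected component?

1

{4} is an SCC by itself.
{7} is an SCC by itself.
{2} is an SCC by itself.
{0} is an SCC by itself.
{1} is an SCC by itself.
(and 3 more singleton SCCs)
The largest has 1 vertex.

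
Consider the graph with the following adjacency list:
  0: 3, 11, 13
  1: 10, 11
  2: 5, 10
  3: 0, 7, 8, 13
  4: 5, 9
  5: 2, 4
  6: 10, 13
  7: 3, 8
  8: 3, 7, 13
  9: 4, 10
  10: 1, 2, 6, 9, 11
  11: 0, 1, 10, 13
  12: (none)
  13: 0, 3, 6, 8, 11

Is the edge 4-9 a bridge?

No

After removing 4-9, the path 4-5-2-10-9 still connects them, so the edge is not a bridge.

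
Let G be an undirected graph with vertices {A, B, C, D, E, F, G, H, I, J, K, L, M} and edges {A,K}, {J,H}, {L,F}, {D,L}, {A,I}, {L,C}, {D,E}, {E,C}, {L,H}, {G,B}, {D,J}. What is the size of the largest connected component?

7

M is isolated — a component by itself.
Starting from B we can reach B, G. That is one component of size 2.
Starting from A we can reach A, I, K. That is one component of size 3.
Starting from C we can reach C, D, E, F, H, J, L. That is one component of size 7.
The largest has 7 vertices.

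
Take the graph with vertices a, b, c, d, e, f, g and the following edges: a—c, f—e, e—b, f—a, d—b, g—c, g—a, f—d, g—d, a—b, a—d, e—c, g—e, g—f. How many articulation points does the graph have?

Removing e, for instance, still leaves 1 component. No single vertex removal increases the component count — the graph has no articulation points.

0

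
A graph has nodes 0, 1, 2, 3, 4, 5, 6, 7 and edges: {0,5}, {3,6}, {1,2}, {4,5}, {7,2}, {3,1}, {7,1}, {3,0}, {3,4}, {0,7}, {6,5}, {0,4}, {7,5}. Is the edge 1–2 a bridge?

No

After removing 1–2, the path 1-7-2 still connects them, so the edge is not a bridge.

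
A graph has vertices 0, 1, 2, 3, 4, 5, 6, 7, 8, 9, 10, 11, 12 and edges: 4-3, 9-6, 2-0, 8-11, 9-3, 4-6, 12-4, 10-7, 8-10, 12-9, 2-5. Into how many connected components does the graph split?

4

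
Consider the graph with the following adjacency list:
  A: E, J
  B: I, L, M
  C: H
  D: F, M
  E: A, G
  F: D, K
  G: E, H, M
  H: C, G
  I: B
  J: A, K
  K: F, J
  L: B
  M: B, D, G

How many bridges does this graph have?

The edges on the cycle D-M-G-E-A-J-K-F-D are not bridges since each lies on that cycle.
But removing H-G disconnects H from G; removing H-C disconnects H from C; removing B-L disconnects B from L; removing B-I disconnects B from I — these are bridges.
In total 5 edges are bridges.

5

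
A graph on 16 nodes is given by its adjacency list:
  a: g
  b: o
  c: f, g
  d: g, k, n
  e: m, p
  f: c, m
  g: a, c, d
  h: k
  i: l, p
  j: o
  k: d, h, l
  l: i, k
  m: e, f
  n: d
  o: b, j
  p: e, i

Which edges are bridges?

The edges on the cycle c-g-d-k-l-i-p-e-m-f-c are not bridges since each lies on that cycle.
But removing g-a disconnects g from a; removing j-o disconnects j from o; removing h-k disconnects h from k; removing d-n disconnects d from n — these are bridges.
In total 5 edges are bridges.

a-g, b-o, d-n, h-k, j-o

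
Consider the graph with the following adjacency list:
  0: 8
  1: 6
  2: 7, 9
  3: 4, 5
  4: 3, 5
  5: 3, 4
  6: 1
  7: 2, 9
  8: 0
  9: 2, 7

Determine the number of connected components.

Starting from 0 we can reach 0, 8. That is one component of size 2.
Starting from 1 we can reach 1, 6. That is one component of size 2.
Starting from 2 we can reach 2, 7, 9. That is one component of size 3.
Starting from 3 we can reach 3, 4, 5. That is one component of size 3.
Total: 4 components.

4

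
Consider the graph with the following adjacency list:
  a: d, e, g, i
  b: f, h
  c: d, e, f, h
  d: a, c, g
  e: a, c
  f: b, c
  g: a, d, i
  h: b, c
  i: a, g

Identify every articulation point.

Removing c increases the component count from 1 to 2, so c is a cut vertex.
By contrast removing h leaves 1 component; it is not a cut vertex. No other vertex is a cut vertex either.

c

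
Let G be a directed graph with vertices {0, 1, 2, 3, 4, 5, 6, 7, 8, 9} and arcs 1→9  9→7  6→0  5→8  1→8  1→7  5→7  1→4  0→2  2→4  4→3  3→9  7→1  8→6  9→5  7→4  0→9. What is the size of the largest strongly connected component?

{0, 1, 2, 3, 4, 5, 6, 7, 8, 9} are all mutually reachable — one SCC of size 10.
The largest has 10 vertices.

10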